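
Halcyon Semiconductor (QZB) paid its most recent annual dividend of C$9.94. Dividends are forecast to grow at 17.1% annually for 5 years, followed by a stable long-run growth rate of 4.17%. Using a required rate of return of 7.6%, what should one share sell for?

Two-stage DDM. Project D₁…D_5 at 0.171, terminal growth 0.0417, discount at r = 0.076.
D_1 = 11.6397
D_2 = 13.6301
D_3 = 15.9609
D_4 = 18.6902
D_5 = 21.8862
Terminal value at t=5: TV = D_6/(r−g) = 22.7989/(0.076−0.0417) = 664.6904
P₀ = 11.6397/(1+0.076)^1 + 13.6301/(1+0.076)^2 + 15.9609/(1+0.076)^3 + 18.6902/(1+0.076)^4 + 21.8862/(1+0.076)^5 + 664.6904/(1+0.076)^5 = 525.3684

C$525.37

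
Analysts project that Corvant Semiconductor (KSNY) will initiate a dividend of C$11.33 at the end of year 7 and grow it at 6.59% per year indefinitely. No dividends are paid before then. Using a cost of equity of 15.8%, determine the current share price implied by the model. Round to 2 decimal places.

Deferred-dividend DDM. At t=6 the remaining stream is a growing perpetuity with first payment D_7 = 11.33.
V_6 = D_7/(r−g) = 11.33/(0.158−0.0659) = 123.0185
P₀ = V_6/(1+r)^6 = 123.0185/(1+0.158)^6 = 51.0175

C$51.02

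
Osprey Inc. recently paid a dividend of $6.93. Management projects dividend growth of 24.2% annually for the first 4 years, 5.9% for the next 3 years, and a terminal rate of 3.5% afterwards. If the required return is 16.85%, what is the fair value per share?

Three-stage DDM. Project D₁…D_7; terminal Gordon value at t=7 with g = 0.035; discount at r = 0.1685.
D_1 = 8.6071
D_2 = 10.6900
D_3 = 13.2769
D_4 = 16.4900
D_5 = 17.4629
D_6 = 18.4932
D_7 = 19.5843
TV_7 = 20.2697/(0.1685−0.035) = 151.8331
P₀ = Σ Dₜ/(1+r)ᵗ + TV_7/(1+r)^7 = 105.2740

$105.27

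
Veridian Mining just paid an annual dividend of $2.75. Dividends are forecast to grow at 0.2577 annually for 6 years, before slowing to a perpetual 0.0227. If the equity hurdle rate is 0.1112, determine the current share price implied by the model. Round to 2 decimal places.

Two-stage DDM. Project D₁…D_6 at 0.2577, terminal growth 0.0227, discount at r = 0.1112.
D_1 = 3.4587
D_2 = 4.3500
D_3 = 5.4710
D_4 = 6.8808
D_5 = 8.6540
D_6 = 10.8842
Terminal value at t=6: TV = D_7/(r−g) = 11.1312/(0.1112−0.0227) = 125.7767
P₀ = 3.4587/(1+0.1112)^1 + 4.3500/(1+0.1112)^2 + 5.4710/(1+0.1112)^3 + 6.8808/(1+0.1112)^4 + 8.6540/(1+0.1112)^5 + 10.8842/(1+0.1112)^6 + 125.7767/(1+0.1112)^6 = 92.8363

$92.84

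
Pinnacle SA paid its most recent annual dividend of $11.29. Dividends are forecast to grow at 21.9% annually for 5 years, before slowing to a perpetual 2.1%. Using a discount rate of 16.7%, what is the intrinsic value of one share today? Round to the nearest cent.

Two-stage DDM. Project D₁…D_5 at 0.219, terminal growth 0.021, discount at r = 0.167.
D_1 = 13.7625
D_2 = 16.7765
D_3 = 20.4506
D_4 = 24.9292
D_5 = 30.3887
Terminal value at t=5: TV = D_6/(r−g) = 31.0269/(0.167−0.021) = 212.5129
P₀ = 13.7625/(1+0.167)^1 + 16.7765/(1+0.167)^2 + 20.4506/(1+0.167)^3 + 24.9292/(1+0.167)^4 + 30.3887/(1+0.167)^5 + 212.5129/(1+0.167)^5 = 162.6414

$162.64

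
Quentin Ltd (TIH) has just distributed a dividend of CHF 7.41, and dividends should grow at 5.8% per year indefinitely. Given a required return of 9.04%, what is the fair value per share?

Gordon growth model: P₀ = D₁/(r − g). D₁ = 7.41 × (1 + 0.058) = 7.8398.
P₀ = 7.8398 / (0.0904 − 0.058) = 7.8398 / 0.0324 = 241.9685

CHF 241.97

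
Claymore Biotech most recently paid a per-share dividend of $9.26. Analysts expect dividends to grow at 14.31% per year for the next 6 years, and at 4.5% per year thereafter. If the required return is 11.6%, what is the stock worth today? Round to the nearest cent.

Two-stage DDM. Project D₁…D_6 at 0.1431, terminal growth 0.045, discount at r = 0.116.
D_1 = 10.5851
D_2 = 12.0998
D_3 = 13.8313
D_4 = 15.8106
D_5 = 18.0731
D_6 = 20.6593
Terminal value at t=6: TV = D_7/(r−g) = 21.5890/(0.116−0.045) = 304.0705
P₀ = 10.5851/(1+0.116)^1 + 12.0998/(1+0.116)^2 + 13.8313/(1+0.116)^3 + 15.8106/(1+0.116)^4 + 18.0731/(1+0.116)^5 + 20.6593/(1+0.116)^6 + 304.0705/(1+0.116)^6 = 217.8723

$217.87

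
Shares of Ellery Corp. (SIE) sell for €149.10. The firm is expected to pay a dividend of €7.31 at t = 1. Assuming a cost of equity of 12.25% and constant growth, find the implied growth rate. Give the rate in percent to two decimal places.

7.35%

From P₀ = D₁/(r − g), the implied growth is g = r − D₁/P₀.
g = 0.1225 − 7.31/149.10 = 0.1225 − 0.04903 = 0.07347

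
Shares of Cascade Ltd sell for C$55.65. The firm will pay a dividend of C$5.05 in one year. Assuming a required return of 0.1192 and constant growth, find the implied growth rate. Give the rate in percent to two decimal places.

From P₀ = D₁/(r − g), the implied growth is g = r − D₁/P₀.
g = 0.1192 − 5.05/55.65 = 0.1192 − 0.09075 = 0.02845

2.85%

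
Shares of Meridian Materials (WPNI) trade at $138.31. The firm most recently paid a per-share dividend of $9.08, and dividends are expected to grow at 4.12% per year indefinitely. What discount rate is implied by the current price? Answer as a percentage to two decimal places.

10.96%

Rearranging the constant-growth DDM: r = D₁/P₀ + g.
D₁ = 9.08 × (1 + 0.0412) = 9.4541.
r = 9.4541 / 138.31 + 0.0412 = 0.06835 + 0.0412 = 0.10955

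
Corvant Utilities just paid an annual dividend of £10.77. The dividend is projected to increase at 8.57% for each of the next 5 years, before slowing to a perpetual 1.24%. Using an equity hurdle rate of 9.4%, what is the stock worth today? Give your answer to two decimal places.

Two-stage DDM. Project D₁…D_5 at 0.0857, terminal growth 0.0124, discount at r = 0.094.
D_1 = 11.6930
D_2 = 12.6951
D_3 = 13.7830
D_4 = 14.9643
D_5 = 16.2467
Terminal value at t=5: TV = D_6/(r−g) = 16.4481/(0.094−0.0124) = 201.5705
P₀ = 11.6930/(1+0.094)^1 + 12.6951/(1+0.094)^2 + 13.7830/(1+0.094)^3 + 14.9643/(1+0.094)^4 + 16.2467/(1+0.094)^5 + 201.5705/(1+0.094)^5 = 181.2661

£181.27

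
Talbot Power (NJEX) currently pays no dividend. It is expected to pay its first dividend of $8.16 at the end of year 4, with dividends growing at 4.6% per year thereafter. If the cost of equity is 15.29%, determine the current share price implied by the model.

Deferred-dividend DDM. At t=3 the remaining stream is a growing perpetuity with first payment D_4 = 8.16.
V_3 = D_4/(r−g) = 8.16/(0.1529−0.046) = 76.3330
P₀ = V_3/(1+r)^3 = 76.3330/(1+0.1529)^3 = 49.8124

$49.81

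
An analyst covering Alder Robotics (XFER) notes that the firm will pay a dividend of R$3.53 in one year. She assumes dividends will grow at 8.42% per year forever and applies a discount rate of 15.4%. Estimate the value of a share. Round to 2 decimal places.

R$50.57

Gordon growth model: P₀ = D₁/(r − g), with D₁ = 3.53 given directly.
P₀ = 3.5300 / (0.154 − 0.0842) = 3.5300 / 0.0698 = 50.5731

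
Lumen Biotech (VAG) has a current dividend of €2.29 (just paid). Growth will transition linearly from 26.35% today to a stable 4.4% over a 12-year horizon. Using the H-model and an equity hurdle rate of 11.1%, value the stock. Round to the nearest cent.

€80.70

H-model: P₀ = D₀[(1+g_L) + H(g_S−g_L)]/(r−g_L), with H = 12/2 = 6.
P₀ = 2.29 × [(1+0.044) + 6×(0.2635−0.044)] / (0.111−0.044)
   = 2.29 × 2.3610 / 0.067 = 80.6969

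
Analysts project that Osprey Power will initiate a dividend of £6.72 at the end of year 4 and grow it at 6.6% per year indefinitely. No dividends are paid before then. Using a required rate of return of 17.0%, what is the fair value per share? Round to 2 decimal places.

Deferred-dividend DDM. At t=3 the remaining stream is a growing perpetuity with first payment D_4 = 6.72.
V_3 = D_4/(r−g) = 6.72/(0.17−0.066) = 64.6154
P₀ = V_3/(1+r)^3 = 64.6154/(1+0.17)^3 = 40.3439

£40.34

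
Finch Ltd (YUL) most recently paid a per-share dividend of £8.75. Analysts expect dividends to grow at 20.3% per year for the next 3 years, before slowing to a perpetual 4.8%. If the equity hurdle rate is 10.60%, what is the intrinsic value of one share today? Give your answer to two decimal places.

£234.59

Two-stage DDM. Project D₁…D_3 at 0.203, terminal growth 0.048, discount at r = 0.106.
D_1 = 10.5263
D_2 = 12.6631
D_3 = 15.2337
Terminal value at t=3: TV = D_4/(r−g) = 15.9649/(0.106−0.048) = 275.2569
P₀ = 10.5263/(1+0.106)^1 + 12.6631/(1+0.106)^2 + 15.2337/(1+0.106)^3 + 275.2569/(1+0.106)^3 = 234.5866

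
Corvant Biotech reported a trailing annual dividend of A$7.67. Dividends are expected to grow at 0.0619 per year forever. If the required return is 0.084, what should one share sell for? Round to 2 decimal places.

Gordon growth model: P₀ = D₁/(r − g). D₁ = 7.67 × (1 + 0.0619) = 8.1448.
P₀ = 8.1448 / (0.084 − 0.0619) = 8.1448 / 0.0221 = 368.5418

A$368.54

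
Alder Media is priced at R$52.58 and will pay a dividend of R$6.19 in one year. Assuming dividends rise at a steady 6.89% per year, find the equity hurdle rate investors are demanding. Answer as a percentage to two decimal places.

18.66%

Rearranging the constant-growth DDM: r = D₁/P₀ + g.
r = 6.1900 / 52.58 + 0.0689 = 0.11773 + 0.0689 = 0.18663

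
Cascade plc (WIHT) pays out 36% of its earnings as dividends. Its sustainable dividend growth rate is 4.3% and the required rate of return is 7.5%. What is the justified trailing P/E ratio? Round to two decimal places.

Justified trailing P/E = b(1+g)/(r−g) = 0.36×(1+0.043)/(0.075−0.043) = 11.7337

11.73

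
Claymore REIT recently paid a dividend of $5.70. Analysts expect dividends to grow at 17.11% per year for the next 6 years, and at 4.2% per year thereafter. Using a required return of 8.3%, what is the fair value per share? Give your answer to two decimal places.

$276.98

Two-stage DDM. Project D₁…D_6 at 0.1711, terminal growth 0.042, discount at r = 0.083.
D_1 = 6.6753
D_2 = 7.8174
D_3 = 9.1550
D_4 = 10.7214
D_5 = 12.5558
D_6 = 14.7041
Terminal value at t=6: TV = D_7/(r−g) = 15.3217/(0.083−0.042) = 373.6996
P₀ = 6.6753/(1+0.083)^1 + 7.8174/(1+0.083)^2 + 9.1550/(1+0.083)^3 + 10.7214/(1+0.083)^4 + 12.5558/(1+0.083)^5 + 14.7041/(1+0.083)^6 + 373.6996/(1+0.083)^6 = 276.9774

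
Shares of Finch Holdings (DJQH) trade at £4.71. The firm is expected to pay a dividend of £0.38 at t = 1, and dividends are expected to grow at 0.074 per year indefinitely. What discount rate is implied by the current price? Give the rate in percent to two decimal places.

Rearranging the constant-growth DDM: r = D₁/P₀ + g.
r = 0.3800 / 4.71 + 0.074 = 0.08068 + 0.074 = 0.15468

15.47%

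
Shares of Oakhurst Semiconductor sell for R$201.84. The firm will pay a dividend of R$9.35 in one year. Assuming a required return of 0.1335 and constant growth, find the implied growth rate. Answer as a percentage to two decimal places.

From P₀ = D₁/(r − g), the implied growth is g = r − D₁/P₀.
g = 0.1335 − 9.35/201.84 = 0.1335 − 0.04632 = 0.08718

8.72%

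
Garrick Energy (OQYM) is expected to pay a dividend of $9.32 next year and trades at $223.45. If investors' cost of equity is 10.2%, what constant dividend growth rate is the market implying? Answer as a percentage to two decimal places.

From P₀ = D₁/(r − g), the implied growth is g = r − D₁/P₀.
g = 0.102 − 9.32/223.45 = 0.102 − 0.04171 = 0.06029

6.03%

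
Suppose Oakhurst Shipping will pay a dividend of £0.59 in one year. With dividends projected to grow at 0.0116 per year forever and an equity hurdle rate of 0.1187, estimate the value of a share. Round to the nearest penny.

£5.51

Gordon growth model: P₀ = D₁/(r − g), with D₁ = 0.59 given directly.
P₀ = 0.5900 / (0.1187 − 0.0116) = 0.5900 / 0.1071 = 5.5089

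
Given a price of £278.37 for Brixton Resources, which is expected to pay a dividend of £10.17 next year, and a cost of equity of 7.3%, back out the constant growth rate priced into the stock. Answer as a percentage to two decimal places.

3.65%

From P₀ = D₁/(r − g), the implied growth is g = r − D₁/P₀.
g = 0.073 − 10.17/278.37 = 0.073 − 0.03653 = 0.03647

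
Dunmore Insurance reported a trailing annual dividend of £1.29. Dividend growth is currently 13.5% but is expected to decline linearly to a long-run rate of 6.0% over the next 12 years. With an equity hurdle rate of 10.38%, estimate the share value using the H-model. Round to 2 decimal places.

£44.47

H-model: P₀ = D₀[(1+g_L) + H(g_S−g_L)]/(r−g_L), with H = 12/2 = 6.
P₀ = 1.29 × [(1+0.06) + 6×(0.135−0.06)] / (0.1038−0.06)
   = 1.29 × 1.5100 / 0.0438 = 44.4726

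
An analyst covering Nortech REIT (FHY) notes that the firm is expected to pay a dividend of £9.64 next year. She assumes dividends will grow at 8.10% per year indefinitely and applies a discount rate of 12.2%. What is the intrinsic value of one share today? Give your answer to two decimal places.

£235.12

Gordon growth model: P₀ = D₁/(r − g), with D₁ = 9.64 given directly.
P₀ = 9.6400 / (0.122 − 0.081) = 9.6400 / 0.041 = 235.1220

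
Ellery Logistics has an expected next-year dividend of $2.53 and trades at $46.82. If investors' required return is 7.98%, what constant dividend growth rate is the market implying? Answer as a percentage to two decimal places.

From P₀ = D₁/(r − g), the implied growth is g = r − D₁/P₀.
g = 0.0798 − 2.53/46.82 = 0.0798 − 0.05404 = 0.02576

2.58%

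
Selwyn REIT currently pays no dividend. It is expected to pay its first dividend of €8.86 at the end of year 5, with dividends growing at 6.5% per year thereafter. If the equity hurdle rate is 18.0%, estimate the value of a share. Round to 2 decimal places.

Deferred-dividend DDM. At t=4 the remaining stream is a growing perpetuity with first payment D_5 = 8.86.
V_4 = D_5/(r−g) = 8.86/(0.18−0.065) = 77.0435
P₀ = V_4/(1+r)^4 = 77.0435/(1+0.18)^4 = 39.7382

€39.74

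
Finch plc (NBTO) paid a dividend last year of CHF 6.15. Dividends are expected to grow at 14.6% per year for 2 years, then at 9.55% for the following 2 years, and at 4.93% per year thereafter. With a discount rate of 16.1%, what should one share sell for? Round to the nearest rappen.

Three-stage DDM. Project D₁…D_4; terminal Gordon value at t=4 with g = 0.0493; discount at r = 0.161.
D_1 = 7.0479
D_2 = 8.0769
D_3 = 8.8482
D_4 = 9.6932
TV_4 = 10.1711/(0.161−0.0493) = 91.0575
P₀ = Σ Dₜ/(1+r)ᵗ + TV_4/(1+r)^4 = 73.1690

CHF 73.17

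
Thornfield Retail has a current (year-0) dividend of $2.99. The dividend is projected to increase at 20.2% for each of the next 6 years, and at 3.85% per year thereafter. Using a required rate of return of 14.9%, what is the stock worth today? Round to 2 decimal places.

$57.90

Two-stage DDM. Project D₁…D_6 at 0.202, terminal growth 0.0385, discount at r = 0.149.
D_1 = 3.5940
D_2 = 4.3200
D_3 = 5.1926
D_4 = 6.2415
D_5 = 7.5023
D_6 = 9.0177
Terminal value at t=6: TV = D_7/(r−g) = 9.3649/(0.149−0.0385) = 84.7505
P₀ = 3.5940/(1+0.149)^1 + 4.3200/(1+0.149)^2 + 5.1926/(1+0.149)^3 + 6.2415/(1+0.149)^4 + 7.5023/(1+0.149)^5 + 9.0177/(1+0.149)^6 + 84.7505/(1+0.149)^6 = 57.9013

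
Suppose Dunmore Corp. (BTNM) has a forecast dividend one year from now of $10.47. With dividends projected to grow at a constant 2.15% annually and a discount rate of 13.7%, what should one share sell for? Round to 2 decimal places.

$90.65

Gordon growth model: P₀ = D₁/(r − g), with D₁ = 10.47 given directly.
P₀ = 10.4700 / (0.137 − 0.0215) = 10.4700 / 0.1155 = 90.6494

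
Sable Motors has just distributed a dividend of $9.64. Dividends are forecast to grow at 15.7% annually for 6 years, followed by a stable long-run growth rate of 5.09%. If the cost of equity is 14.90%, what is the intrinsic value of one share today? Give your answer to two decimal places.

$166.92

Two-stage DDM. Project D₁…D_6 at 0.157, terminal growth 0.0509, discount at r = 0.149.
D_1 = 11.1535
D_2 = 12.9046
D_3 = 14.9306
D_4 = 17.2747
D_5 = 19.9868
D_6 = 23.1248
Terminal value at t=6: TV = D_7/(r−g) = 24.3018/(0.149−0.0509) = 247.7248
P₀ = 11.1535/(1+0.149)^1 + 12.9046/(1+0.149)^2 + 14.9306/(1+0.149)^3 + 17.2747/(1+0.149)^4 + 19.9868/(1+0.149)^5 + 23.1248/(1+0.149)^6 + 247.7248/(1+0.149)^6 = 166.9247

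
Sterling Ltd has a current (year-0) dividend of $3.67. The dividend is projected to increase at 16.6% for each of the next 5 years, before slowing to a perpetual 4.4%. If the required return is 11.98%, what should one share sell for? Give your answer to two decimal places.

Two-stage DDM. Project D₁…D_5 at 0.166, terminal growth 0.044, discount at r = 0.1198.
D_1 = 4.2792
D_2 = 4.9896
D_3 = 5.8178
D_4 = 6.7836
D_5 = 7.9097
Terminal value at t=5: TV = D_6/(r−g) = 8.2577/(0.1198−0.044) = 108.9407
P₀ = 4.2792/(1+0.1198)^1 + 4.9896/(1+0.1198)^2 + 5.8178/(1+0.1198)^3 + 6.7836/(1+0.1198)^4 + 7.9097/(1+0.1198)^5 + 108.9407/(1+0.1198)^5 = 82.6212

$82.62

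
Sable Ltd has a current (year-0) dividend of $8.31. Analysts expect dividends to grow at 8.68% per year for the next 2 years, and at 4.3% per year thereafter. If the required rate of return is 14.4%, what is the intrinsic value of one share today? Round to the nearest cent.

Two-stage DDM. Project D₁…D_2 at 0.0868, terminal growth 0.043, discount at r = 0.144.
D_1 = 9.0313
D_2 = 9.8152
Terminal value at t=2: TV = D_3/(r−g) = 10.2373/(0.144−0.043) = 101.3592
P₀ = 9.0313/(1+0.144)^1 + 9.8152/(1+0.144)^2 + 101.3592/(1+0.144)^2 = 92.8424

$92.84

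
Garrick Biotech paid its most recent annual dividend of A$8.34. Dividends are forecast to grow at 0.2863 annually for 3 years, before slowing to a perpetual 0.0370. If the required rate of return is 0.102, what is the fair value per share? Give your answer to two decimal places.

A$245.96

Two-stage DDM. Project D₁…D_3 at 0.2863, terminal growth 0.037, discount at r = 0.102.
D_1 = 10.7277
D_2 = 13.7991
D_3 = 17.7498
Terminal value at t=3: TV = D_4/(r−g) = 18.4065/(0.102−0.037) = 283.1772
P₀ = 10.7277/(1+0.102)^1 + 13.7991/(1+0.102)^2 + 17.7498/(1+0.102)^3 + 283.1772/(1+0.102)^3 = 245.9598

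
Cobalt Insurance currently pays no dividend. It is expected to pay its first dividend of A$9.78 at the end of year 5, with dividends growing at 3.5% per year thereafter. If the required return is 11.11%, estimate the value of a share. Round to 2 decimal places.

Deferred-dividend DDM. At t=4 the remaining stream is a growing perpetuity with first payment D_5 = 9.78.
V_4 = D_5/(r−g) = 9.78/(0.1111−0.035) = 128.5151
P₀ = V_4/(1+r)^4 = 128.5151/(1+0.1111)^4 = 84.3221

A$84.32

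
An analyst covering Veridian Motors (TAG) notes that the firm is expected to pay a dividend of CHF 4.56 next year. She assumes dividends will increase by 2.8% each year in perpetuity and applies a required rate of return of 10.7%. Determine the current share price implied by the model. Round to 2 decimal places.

Gordon growth model: P₀ = D₁/(r − g), with D₁ = 4.56 given directly.
P₀ = 4.5600 / (0.107 − 0.028) = 4.5600 / 0.079 = 57.7215

CHF 57.72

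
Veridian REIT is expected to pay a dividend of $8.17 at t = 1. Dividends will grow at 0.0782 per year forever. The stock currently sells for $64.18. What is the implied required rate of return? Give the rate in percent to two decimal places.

Rearranging the constant-growth DDM: r = D₁/P₀ + g.
r = 8.1700 / 64.18 + 0.0782 = 0.12730 + 0.0782 = 0.20550

20.55%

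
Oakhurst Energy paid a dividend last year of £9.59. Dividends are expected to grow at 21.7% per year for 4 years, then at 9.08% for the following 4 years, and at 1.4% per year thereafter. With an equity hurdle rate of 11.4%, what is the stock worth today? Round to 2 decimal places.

£227.26

Three-stage DDM. Project D₁…D_8; terminal Gordon value at t=8 with g = 0.014; discount at r = 0.114.
D_1 = 11.6710
D_2 = 14.2036
D_3 = 17.2858
D_4 = 21.0369
D_5 = 22.9470
D_6 = 25.0306
D_7 = 27.3034
D_8 = 29.7825
TV_8 = 30.1995/(0.114−0.014) = 301.9947
P₀ = Σ Dₜ/(1+r)ᵗ + TV_8/(1+r)^8 = 227.2641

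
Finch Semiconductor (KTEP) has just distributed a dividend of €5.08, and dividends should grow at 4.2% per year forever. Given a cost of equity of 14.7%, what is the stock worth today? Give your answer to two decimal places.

€50.41

Gordon growth model: P₀ = D₁/(r − g). D₁ = 5.08 × (1 + 0.042) = 5.2934.
P₀ = 5.2934 / (0.147 − 0.042) = 5.2934 / 0.105 = 50.4130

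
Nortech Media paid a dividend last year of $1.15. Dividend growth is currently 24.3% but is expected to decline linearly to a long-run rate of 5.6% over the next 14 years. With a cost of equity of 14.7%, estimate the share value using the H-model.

H-model: P₀ = D₀[(1+g_L) + H(g_S−g_L)]/(r−g_L), with H = 14/2 = 7.
P₀ = 1.15 × [(1+0.056) + 7×(0.243−0.056)] / (0.147−0.056)
   = 1.15 × 2.3650 / 0.091 = 29.8874

$29.89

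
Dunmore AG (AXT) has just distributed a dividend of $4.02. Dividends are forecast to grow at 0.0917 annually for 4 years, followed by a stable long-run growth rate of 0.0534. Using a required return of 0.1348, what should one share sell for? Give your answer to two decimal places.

$59.17

Two-stage DDM. Project D₁…D_4 at 0.0917, terminal growth 0.0534, discount at r = 0.1348.
D_1 = 4.3886
D_2 = 4.7911
D_3 = 5.2304
D_4 = 5.7100
Terminal value at t=4: TV = D_5/(r−g) = 6.0150/(0.1348−0.0534) = 73.8938
P₀ = 4.3886/(1+0.1348)^1 + 4.7911/(1+0.1348)^2 + 5.2304/(1+0.1348)^3 + 5.7100/(1+0.1348)^4 + 73.8938/(1+0.1348)^4 = 59.1686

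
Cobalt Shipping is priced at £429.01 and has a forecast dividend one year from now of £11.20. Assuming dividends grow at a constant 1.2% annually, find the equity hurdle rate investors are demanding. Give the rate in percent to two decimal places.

Rearranging the constant-growth DDM: r = D₁/P₀ + g.
r = 11.2000 / 429.01 + 0.012 = 0.02611 + 0.012 = 0.03811

3.81%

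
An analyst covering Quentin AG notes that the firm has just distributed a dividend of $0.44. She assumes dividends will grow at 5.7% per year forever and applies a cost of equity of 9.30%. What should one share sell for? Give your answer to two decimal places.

$12.92

Gordon growth model: P₀ = D₁/(r − g). D₁ = 0.44 × (1 + 0.057) = 0.4651.
P₀ = 0.4651 / (0.093 − 0.057) = 0.4651 / 0.036 = 12.9189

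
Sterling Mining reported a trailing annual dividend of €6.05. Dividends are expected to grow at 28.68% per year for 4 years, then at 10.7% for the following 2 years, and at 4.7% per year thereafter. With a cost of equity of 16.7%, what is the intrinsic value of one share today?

Three-stage DDM. Project D₁…D_6; terminal Gordon value at t=6 with g = 0.047; discount at r = 0.167.
D_1 = 7.7851
D_2 = 10.0179
D_3 = 12.8911
D_4 = 16.5882
D_5 = 18.3632
D_6 = 20.3280
TV_6 = 21.2834/(0.167−0.047) = 177.3619
P₀ = Σ Dₜ/(1+r)ᵗ + TV_6/(1+r)^6 = 117.8290

€117.83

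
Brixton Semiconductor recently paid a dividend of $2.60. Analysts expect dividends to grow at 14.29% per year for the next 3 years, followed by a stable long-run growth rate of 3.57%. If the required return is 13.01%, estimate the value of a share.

$37.48

Two-stage DDM. Project D₁…D_3 at 0.1429, terminal growth 0.0357, discount at r = 0.1301.
D_1 = 2.9715
D_2 = 3.3962
D_3 = 3.8815
Terminal value at t=3: TV = D_4/(r−g) = 4.0201/(0.1301−0.0357) = 42.5853
P₀ = 2.9715/(1+0.1301)^1 + 3.3962/(1+0.1301)^2 + 3.8815/(1+0.1301)^3 + 42.5853/(1+0.1301)^3 = 37.4840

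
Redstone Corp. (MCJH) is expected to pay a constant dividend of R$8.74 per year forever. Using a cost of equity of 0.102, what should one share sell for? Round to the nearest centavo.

R$85.69

Zero-growth DDM (perpetuity): P₀ = D/r = 8.74 / 0.102 = 85.6863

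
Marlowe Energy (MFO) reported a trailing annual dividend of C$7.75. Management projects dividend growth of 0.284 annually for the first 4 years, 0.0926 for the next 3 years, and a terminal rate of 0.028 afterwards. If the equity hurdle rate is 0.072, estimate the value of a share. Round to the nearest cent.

C$493.95

Three-stage DDM. Project D₁…D_7; terminal Gordon value at t=7 with g = 0.028; discount at r = 0.072.
D_1 = 9.9510
D_2 = 12.7771
D_3 = 16.4058
D_4 = 21.0650
D_5 = 23.0156
D_6 = 25.1469
D_7 = 27.4755
TV_7 = 28.2448/(0.072−0.028) = 641.9273
P₀ = Σ Dₜ/(1+r)ᵗ + TV_7/(1+r)^7 = 493.9527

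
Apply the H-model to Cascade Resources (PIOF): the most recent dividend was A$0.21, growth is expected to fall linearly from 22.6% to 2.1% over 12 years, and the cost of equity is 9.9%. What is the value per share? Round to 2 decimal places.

A$6.06

H-model: P₀ = D₀[(1+g_L) + H(g_S−g_L)]/(r−g_L), with H = 12/2 = 6.
P₀ = 0.21 × [(1+0.021) + 6×(0.226−0.021)] / (0.099−0.021)
   = 0.21 × 2.2510 / 0.078 = 6.0604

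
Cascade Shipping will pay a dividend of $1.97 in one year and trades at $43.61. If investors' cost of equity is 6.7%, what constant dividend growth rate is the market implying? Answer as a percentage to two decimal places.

2.18%

From P₀ = D₁/(r − g), the implied growth is g = r − D₁/P₀.
g = 0.067 − 1.97/43.61 = 0.067 − 0.04517 = 0.02183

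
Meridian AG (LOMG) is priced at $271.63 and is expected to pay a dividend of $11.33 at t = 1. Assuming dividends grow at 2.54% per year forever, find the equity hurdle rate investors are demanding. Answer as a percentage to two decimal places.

Rearranging the constant-growth DDM: r = D₁/P₀ + g.
r = 11.3300 / 271.63 + 0.0254 = 0.04171 + 0.0254 = 0.06711

6.71%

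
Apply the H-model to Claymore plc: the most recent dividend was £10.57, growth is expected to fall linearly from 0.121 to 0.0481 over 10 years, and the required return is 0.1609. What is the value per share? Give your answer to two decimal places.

£132.37

H-model: P₀ = D₀[(1+g_L) + H(g_S−g_L)]/(r−g_L), with H = 10/2 = 5.
P₀ = 10.57 × [(1+0.0481) + 5×(0.121−0.0481)] / (0.1609−0.0481)
   = 10.57 × 1.4126 / 0.1128 = 132.3686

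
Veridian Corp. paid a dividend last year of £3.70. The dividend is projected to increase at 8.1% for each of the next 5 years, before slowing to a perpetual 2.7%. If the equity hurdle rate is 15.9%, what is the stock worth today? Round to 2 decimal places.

£35.40

Two-stage DDM. Project D₁…D_5 at 0.081, terminal growth 0.027, discount at r = 0.159.
D_1 = 3.9997
D_2 = 4.3237
D_3 = 4.6739
D_4 = 5.0525
D_5 = 5.4617
Terminal value at t=5: TV = D_6/(r−g) = 5.6092/(0.159−0.027) = 42.4939
P₀ = 3.9997/(1+0.159)^1 + 4.3237/(1+0.159)^2 + 4.6739/(1+0.159)^3 + 5.0525/(1+0.159)^4 + 5.4617/(1+0.159)^5 + 42.4939/(1+0.159)^5 = 35.4029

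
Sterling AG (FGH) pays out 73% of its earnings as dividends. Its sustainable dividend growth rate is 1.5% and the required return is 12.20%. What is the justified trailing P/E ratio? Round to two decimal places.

Justified trailing P/E = b(1+g)/(r−g) = 0.73×(1+0.015)/(0.122−0.015) = 6.9248

6.92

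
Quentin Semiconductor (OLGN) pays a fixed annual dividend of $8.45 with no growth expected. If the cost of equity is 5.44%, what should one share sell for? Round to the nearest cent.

Zero-growth DDM (perpetuity): P₀ = D/r = 8.45 / 0.0544 = 155.3309

$155.33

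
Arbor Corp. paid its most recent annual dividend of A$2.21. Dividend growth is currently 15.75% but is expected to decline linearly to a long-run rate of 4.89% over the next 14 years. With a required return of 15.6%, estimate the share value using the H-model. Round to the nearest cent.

A$37.33

H-model: P₀ = D₀[(1+g_L) + H(g_S−g_L)]/(r−g_L), with H = 14/2 = 7.
P₀ = 2.21 × [(1+0.0489) + 7×(0.1575−0.0489)] / (0.156−0.0489)
   = 2.21 × 1.8091 / 0.1071 = 37.3306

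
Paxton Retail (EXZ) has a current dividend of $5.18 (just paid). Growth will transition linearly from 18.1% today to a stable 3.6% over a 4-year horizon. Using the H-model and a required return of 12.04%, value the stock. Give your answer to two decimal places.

H-model: P₀ = D₀[(1+g_L) + H(g_S−g_L)]/(r−g_L), with H = 4/2 = 2.
P₀ = 5.18 × [(1+0.036) + 2×(0.181−0.036)] / (0.1204−0.036)
   = 5.18 × 1.3260 / 0.0844 = 81.3825

$81.38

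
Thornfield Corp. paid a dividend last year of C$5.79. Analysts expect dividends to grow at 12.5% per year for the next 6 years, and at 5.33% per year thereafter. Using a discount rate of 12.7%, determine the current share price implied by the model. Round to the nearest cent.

Two-stage DDM. Project D₁…D_6 at 0.125, terminal growth 0.0533, discount at r = 0.127.
D_1 = 6.5137
D_2 = 7.3280
D_3 = 8.2440
D_4 = 9.2745
D_5 = 10.4338
D_6 = 11.7380
Terminal value at t=6: TV = D_7/(r−g) = 12.3636/(0.127−0.0533) = 167.7561
P₀ = 6.5137/(1+0.127)^1 + 7.3280/(1+0.127)^2 + 8.2440/(1+0.127)^3 + 9.2745/(1+0.127)^4 + 10.4338/(1+0.127)^5 + 11.7380/(1+0.127)^6 + 167.7561/(1+0.127)^6 = 116.3967

C$116.40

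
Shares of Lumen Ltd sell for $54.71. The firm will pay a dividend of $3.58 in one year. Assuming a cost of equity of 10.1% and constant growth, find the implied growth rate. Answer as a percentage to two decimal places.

From P₀ = D₁/(r − g), the implied growth is g = r − D₁/P₀.
g = 0.101 − 3.58/54.71 = 0.101 − 0.06544 = 0.03556

3.56%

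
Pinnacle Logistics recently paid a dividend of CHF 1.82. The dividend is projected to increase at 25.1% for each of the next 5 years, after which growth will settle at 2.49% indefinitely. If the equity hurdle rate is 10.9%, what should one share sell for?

CHF 53.76

Two-stage DDM. Project D₁…D_5 at 0.251, terminal growth 0.0249, discount at r = 0.109.
D_1 = 2.2768
D_2 = 2.8483
D_3 = 3.5632
D_4 = 4.4576
D_5 = 5.5765
Terminal value at t=5: TV = D_6/(r−g) = 5.7153/(0.109−0.0249) = 67.9584
P₀ = 2.2768/(1+0.109)^1 + 2.8483/(1+0.109)^2 + 3.5632/(1+0.109)^3 + 4.4576/(1+0.109)^4 + 5.5765/(1+0.109)^5 + 67.9584/(1+0.109)^5 = 53.7649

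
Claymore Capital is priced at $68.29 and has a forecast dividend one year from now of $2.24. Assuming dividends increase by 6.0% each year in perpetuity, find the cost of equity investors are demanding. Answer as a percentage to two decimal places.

Rearranging the constant-growth DDM: r = D₁/P₀ + g.
r = 2.2400 / 68.29 + 0.06 = 0.03280 + 0.06 = 0.09280

9.28%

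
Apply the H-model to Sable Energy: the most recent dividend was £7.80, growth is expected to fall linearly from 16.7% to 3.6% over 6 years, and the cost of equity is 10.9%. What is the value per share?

H-model: P₀ = D₀[(1+g_L) + H(g_S−g_L)]/(r−g_L), with H = 6/2 = 3.
P₀ = 7.80 × [(1+0.036) + 3×(0.167−0.036)] / (0.109−0.036)
   = 7.80 × 1.4290 / 0.073 = 152.6877

£152.69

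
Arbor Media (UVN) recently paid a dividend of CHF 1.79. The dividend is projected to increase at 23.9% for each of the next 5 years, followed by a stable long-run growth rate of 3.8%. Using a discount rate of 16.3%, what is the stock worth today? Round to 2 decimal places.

CHF 31.26

Two-stage DDM. Project D₁…D_5 at 0.239, terminal growth 0.038, discount at r = 0.163.
D_1 = 2.2178
D_2 = 2.7479
D_3 = 3.4046
D_4 = 4.2183
D_5 = 5.2265
Terminal value at t=5: TV = D_6/(r−g) = 5.4251/(0.163−0.038) = 43.4007
P₀ = 2.2178/(1+0.163)^1 + 2.7479/(1+0.163)^2 + 3.4046/(1+0.163)^3 + 4.2183/(1+0.163)^4 + 5.2265/(1+0.163)^5 + 43.4007/(1+0.163)^5 = 31.2637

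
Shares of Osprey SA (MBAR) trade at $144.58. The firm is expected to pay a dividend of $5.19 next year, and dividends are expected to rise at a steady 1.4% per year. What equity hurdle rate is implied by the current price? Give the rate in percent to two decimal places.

4.99%

Rearranging the constant-growth DDM: r = D₁/P₀ + g.
r = 5.1900 / 144.58 + 0.014 = 0.03590 + 0.014 = 0.04990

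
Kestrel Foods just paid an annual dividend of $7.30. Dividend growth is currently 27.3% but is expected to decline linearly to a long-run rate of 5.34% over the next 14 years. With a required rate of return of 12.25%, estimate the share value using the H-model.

H-model: P₀ = D₀[(1+g_L) + H(g_S−g_L)]/(r−g_L), with H = 14/2 = 7.
P₀ = 7.30 × [(1+0.0534) + 7×(0.273−0.0534)] / (0.1225−0.0534)
   = 7.30 × 2.5906 / 0.0691 = 273.6813

$273.68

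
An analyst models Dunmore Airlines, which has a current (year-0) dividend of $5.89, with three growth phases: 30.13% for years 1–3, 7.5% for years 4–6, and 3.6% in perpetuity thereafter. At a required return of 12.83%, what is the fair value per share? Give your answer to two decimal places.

Three-stage DDM. Project D₁…D_6; terminal Gordon value at t=6 with g = 0.036; discount at r = 0.1283.
D_1 = 7.6647
D_2 = 9.9740
D_3 = 12.9792
D_4 = 13.9526
D_5 = 14.9991
D_6 = 16.1240
TV_6 = 16.7045/(0.1283−0.036) = 180.9802
P₀ = Σ Dₜ/(1+r)ᵗ + TV_6/(1+r)^6 = 136.0071

$136.01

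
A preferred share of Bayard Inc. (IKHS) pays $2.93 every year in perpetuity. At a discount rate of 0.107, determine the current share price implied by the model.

$27.38

Zero-growth DDM (perpetuity): P₀ = D/r = 2.93 / 0.107 = 27.3832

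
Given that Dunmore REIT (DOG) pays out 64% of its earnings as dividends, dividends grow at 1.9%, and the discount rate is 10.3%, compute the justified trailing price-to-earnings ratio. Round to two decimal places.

7.76

Justified trailing P/E = b(1+g)/(r−g) = 0.64×(1+0.019)/(0.103−0.019) = 7.7638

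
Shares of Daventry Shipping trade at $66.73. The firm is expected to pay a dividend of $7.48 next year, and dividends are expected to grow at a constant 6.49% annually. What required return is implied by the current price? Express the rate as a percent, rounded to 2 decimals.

Rearranging the constant-growth DDM: r = D₁/P₀ + g.
r = 7.4800 / 66.73 + 0.0649 = 0.11209 + 0.0649 = 0.17699

17.70%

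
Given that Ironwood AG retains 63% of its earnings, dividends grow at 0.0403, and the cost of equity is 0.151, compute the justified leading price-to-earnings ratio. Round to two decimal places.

Payout ratio b = 1 − 0.63 = 0.37.
Justified leading P/E = b/(r−g) = 0.37/(0.151−0.0403) = 3.3424

3.34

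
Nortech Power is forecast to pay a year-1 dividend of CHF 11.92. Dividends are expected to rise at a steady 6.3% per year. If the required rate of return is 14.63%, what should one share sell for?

CHF 143.10

Gordon growth model: P₀ = D₁/(r − g), with D₁ = 11.92 given directly.
P₀ = 11.9200 / (0.1463 − 0.063) = 11.9200 / 0.0833 = 143.0972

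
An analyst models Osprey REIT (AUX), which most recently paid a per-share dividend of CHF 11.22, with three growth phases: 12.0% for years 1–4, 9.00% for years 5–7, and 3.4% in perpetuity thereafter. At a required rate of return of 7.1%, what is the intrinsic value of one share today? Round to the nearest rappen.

Three-stage DDM. Project D₁…D_7; terminal Gordon value at t=7 with g = 0.034; discount at r = 0.071.
D_1 = 12.5664
D_2 = 14.0744
D_3 = 15.7633
D_4 = 17.6549
D_5 = 19.2438
D_6 = 20.9758
D_7 = 22.8636
TV_7 = 23.6410/(0.071−0.034) = 638.9447
P₀ = Σ Dₜ/(1+r)ᵗ + TV_7/(1+r)^7 = 487.2639

CHF 487.26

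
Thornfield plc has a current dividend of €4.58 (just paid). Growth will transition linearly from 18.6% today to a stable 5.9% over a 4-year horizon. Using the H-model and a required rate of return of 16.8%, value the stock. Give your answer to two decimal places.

H-model: P₀ = D₀[(1+g_L) + H(g_S−g_L)]/(r−g_L), with H = 4/2 = 2.
P₀ = 4.58 × [(1+0.059) + 2×(0.186−0.059)] / (0.168−0.059)
   = 4.58 × 1.3130 / 0.109 = 55.1701

€55.17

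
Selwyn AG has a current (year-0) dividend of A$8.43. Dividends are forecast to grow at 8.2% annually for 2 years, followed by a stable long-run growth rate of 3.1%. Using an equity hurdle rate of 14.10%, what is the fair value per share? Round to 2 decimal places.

A$86.63

Two-stage DDM. Project D₁…D_2 at 0.082, terminal growth 0.031, discount at r = 0.141.
D_1 = 9.1213
D_2 = 9.8692
Terminal value at t=2: TV = D_3/(r−g) = 10.1751/(0.141−0.031) = 92.5014
P₀ = 9.1213/(1+0.141)^1 + 9.8692/(1+0.141)^2 + 92.5014/(1+0.141)^2 = 86.6269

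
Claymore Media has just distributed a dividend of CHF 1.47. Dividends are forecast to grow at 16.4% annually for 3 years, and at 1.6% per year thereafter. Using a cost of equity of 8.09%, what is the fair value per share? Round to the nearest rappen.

CHF 33.86

Two-stage DDM. Project D₁…D_3 at 0.164, terminal growth 0.016, discount at r = 0.0809.
D_1 = 1.7111
D_2 = 1.9917
D_3 = 2.3183
Terminal value at t=3: TV = D_4/(r−g) = 2.3554/(0.0809−0.016) = 36.2932
P₀ = 1.7111/(1+0.0809)^1 + 1.9917/(1+0.0809)^2 + 2.3183/(1+0.0809)^3 + 36.2932/(1+0.0809)^3 = 33.8623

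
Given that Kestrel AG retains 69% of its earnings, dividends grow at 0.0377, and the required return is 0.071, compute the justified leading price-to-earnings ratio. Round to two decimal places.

Payout ratio b = 1 − 0.69 = 0.31.
Justified leading P/E = b/(r−g) = 0.31/(0.071−0.0377) = 9.3093

9.31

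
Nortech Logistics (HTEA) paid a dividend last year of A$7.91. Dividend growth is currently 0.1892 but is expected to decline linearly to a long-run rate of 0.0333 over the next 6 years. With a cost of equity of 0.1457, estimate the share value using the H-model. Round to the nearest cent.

H-model: P₀ = D₀[(1+g_L) + H(g_S−g_L)]/(r−g_L), with H = 6/2 = 3.
P₀ = 7.91 × [(1+0.0333) + 3×(0.1892−0.0333)] / (0.1457−0.0333)
   = 7.91 × 1.5010 / 0.1124 = 105.6309

A$105.63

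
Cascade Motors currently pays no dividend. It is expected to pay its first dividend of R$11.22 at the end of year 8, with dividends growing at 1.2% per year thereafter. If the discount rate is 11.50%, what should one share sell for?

Deferred-dividend DDM. At t=7 the remaining stream is a growing perpetuity with first payment D_8 = 11.22.
V_7 = D_8/(r−g) = 11.22/(0.115−0.012) = 108.9320
P₀ = V_7/(1+r)^7 = 108.9320/(1+0.115)^7 = 50.8430

R$50.84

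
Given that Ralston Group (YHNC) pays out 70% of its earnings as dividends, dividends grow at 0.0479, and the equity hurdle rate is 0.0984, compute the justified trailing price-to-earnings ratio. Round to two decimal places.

14.53

Justified trailing P/E = b(1+g)/(r−g) = 0.70×(1+0.0479)/(0.0984−0.0479) = 14.5253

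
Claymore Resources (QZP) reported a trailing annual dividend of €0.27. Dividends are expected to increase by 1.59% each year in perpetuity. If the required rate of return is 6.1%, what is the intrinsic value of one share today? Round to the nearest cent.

Gordon growth model: P₀ = D₁/(r − g). D₁ = 0.27 × (1 + 0.0159) = 0.2743.
P₀ = 0.2743 / (0.061 − 0.0159) = 0.2743 / 0.0451 = 6.0819

€6.08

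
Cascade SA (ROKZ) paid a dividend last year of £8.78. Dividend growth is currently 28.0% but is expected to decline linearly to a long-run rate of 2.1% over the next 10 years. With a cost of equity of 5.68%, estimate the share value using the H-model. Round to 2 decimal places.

H-model: P₀ = D₀[(1+g_L) + H(g_S−g_L)]/(r−g_L), with H = 10/2 = 5.
P₀ = 8.78 × [(1+0.021) + 5×(0.28−0.021)] / (0.0568−0.021)
   = 8.78 × 2.3160 / 0.0358 = 568.0022

£568.00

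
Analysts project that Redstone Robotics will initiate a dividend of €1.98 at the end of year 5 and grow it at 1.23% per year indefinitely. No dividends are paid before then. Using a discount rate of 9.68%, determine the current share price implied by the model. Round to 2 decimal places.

Deferred-dividend DDM. At t=4 the remaining stream is a growing perpetuity with first payment D_5 = 1.98.
V_4 = D_5/(r−g) = 1.98/(0.0968−0.0123) = 23.4320
P₀ = V_4/(1+r)^4 = 23.4320/(1+0.0968)^4 = 16.1919

€16.19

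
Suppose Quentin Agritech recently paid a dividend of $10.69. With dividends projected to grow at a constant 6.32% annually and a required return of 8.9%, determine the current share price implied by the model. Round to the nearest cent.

Gordon growth model: P₀ = D₁/(r − g). D₁ = 10.69 × (1 + 0.0632) = 11.3656.
P₀ = 11.3656 / (0.089 − 0.0632) = 11.3656 / 0.0258 = 440.5274

$440.53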